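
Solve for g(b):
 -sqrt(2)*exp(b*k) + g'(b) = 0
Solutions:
 g(b) = C1 + sqrt(2)*exp(b*k)/k


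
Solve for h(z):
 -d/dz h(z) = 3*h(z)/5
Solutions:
 h(z) = C1*exp(-3*z/5)


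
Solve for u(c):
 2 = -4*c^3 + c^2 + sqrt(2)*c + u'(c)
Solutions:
 u(c) = C1 + c^4 - c^3/3 - sqrt(2)*c^2/2 + 2*c


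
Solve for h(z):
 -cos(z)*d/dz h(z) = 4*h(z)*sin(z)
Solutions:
 h(z) = C1*cos(z)^4


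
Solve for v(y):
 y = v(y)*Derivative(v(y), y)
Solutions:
 v(y) = -sqrt(C1 + y^2)
 v(y) = sqrt(C1 + y^2)


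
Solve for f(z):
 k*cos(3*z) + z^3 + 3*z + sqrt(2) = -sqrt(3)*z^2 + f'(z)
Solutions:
 f(z) = C1 + k*sin(3*z)/3 + z^4/4 + sqrt(3)*z^3/3 + 3*z^2/2 + sqrt(2)*z


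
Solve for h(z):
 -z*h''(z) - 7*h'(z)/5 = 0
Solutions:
 h(z) = C1 + C2/z^(2/5)


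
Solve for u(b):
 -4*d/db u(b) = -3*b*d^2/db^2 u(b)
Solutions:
 u(b) = C1 + C2*b^(7/3)


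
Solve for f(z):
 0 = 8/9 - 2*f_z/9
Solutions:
 f(z) = C1 + 4*z


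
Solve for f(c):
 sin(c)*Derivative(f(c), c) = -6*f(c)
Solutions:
 f(c) = C1*(cos(c)^3 + 3*cos(c)^2 + 3*cos(c) + 1)/(cos(c)^3 - 3*cos(c)^2 + 3*cos(c) - 1)


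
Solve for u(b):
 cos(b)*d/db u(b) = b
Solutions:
 u(b) = C1 + Integral(b/cos(b), b)


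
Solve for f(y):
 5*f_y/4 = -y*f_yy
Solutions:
 f(y) = C1 + C2/y^(1/4)


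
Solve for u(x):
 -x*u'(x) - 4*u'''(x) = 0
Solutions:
 u(x) = C1 + Integral(C2*airyai(-2^(1/3)*x/2) + C3*airybi(-2^(1/3)*x/2), x)


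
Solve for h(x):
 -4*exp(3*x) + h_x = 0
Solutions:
 h(x) = C1 + 4*exp(3*x)/3


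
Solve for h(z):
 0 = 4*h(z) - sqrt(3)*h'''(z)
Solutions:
 h(z) = C3*exp(2^(2/3)*3^(5/6)*z/3) + (C1*sin(2^(2/3)*3^(1/3)*z/2) + C2*cos(2^(2/3)*3^(1/3)*z/2))*exp(-2^(2/3)*3^(5/6)*z/6)


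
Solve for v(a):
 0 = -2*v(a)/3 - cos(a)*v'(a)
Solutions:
 v(a) = C1*(sin(a) - 1)^(1/3)/(sin(a) + 1)^(1/3)


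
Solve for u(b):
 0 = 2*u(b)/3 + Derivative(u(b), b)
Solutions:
 u(b) = C1*exp(-2*b/3)


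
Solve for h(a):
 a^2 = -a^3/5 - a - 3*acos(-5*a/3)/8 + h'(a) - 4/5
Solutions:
 h(a) = C1 + a^4/20 + a^3/3 + a^2/2 + 3*a*acos(-5*a/3)/8 + 4*a/5 + 3*sqrt(9 - 25*a^2)/40


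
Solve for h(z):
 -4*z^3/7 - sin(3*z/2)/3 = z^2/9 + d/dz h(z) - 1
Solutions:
 h(z) = C1 - z^4/7 - z^3/27 + z + 2*cos(3*z/2)/9


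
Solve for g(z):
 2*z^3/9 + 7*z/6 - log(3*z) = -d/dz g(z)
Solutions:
 g(z) = C1 - z^4/18 - 7*z^2/12 + z*log(z) - z + z*log(3)


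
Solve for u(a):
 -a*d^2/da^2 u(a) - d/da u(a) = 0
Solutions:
 u(a) = C1 + C2*log(a)


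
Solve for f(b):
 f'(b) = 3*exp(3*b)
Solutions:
 f(b) = C1 + exp(3*b)


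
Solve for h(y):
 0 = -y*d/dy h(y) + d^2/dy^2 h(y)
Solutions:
 h(y) = C1 + C2*erfi(sqrt(2)*y/2)


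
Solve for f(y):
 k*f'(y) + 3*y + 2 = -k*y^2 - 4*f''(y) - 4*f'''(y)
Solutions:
 f(y) = C1 + C2*exp(y*(sqrt(1 - k) - 1)/2) + C3*exp(-y*(sqrt(1 - k) + 1)/2) - y^3/3 + 5*y^2/(2*k) + 6*y/k - 20*y/k^2


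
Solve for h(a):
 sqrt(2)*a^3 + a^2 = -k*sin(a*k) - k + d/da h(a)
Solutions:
 h(a) = C1 + sqrt(2)*a^4/4 + a^3/3 + a*k - cos(a*k)


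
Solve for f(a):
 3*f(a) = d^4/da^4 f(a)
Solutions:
 f(a) = C1*exp(-3^(1/4)*a) + C2*exp(3^(1/4)*a) + C3*sin(3^(1/4)*a) + C4*cos(3^(1/4)*a)


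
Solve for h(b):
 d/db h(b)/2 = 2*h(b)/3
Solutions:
 h(b) = C1*exp(4*b/3)


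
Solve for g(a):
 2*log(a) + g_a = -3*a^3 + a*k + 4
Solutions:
 g(a) = C1 - 3*a^4/4 + a^2*k/2 - 2*a*log(a) + 6*a


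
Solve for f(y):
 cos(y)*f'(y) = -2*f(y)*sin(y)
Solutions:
 f(y) = C1*cos(y)^2


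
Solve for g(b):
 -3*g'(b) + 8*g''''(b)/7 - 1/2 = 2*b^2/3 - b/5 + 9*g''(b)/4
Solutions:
 g(b) = C1 + C2*exp(-42^(1/3)*b*(42^(1/3)/(sqrt(214) + 16)^(1/3) + (sqrt(214) + 16)^(1/3))/16)*sin(14^(1/3)*3^(1/6)*b*(-3^(2/3)*(sqrt(214) + 16)^(1/3) + 3*14^(1/3)/(sqrt(214) + 16)^(1/3))/16) + C3*exp(-42^(1/3)*b*(42^(1/3)/(sqrt(214) + 16)^(1/3) + (sqrt(214) + 16)^(1/3))/16)*cos(14^(1/3)*3^(1/6)*b*(-3^(2/3)*(sqrt(214) + 16)^(1/3) + 3*14^(1/3)/(sqrt(214) + 16)^(1/3))/16) + C4*exp(42^(1/3)*b*(42^(1/3)/(sqrt(214) + 16)^(1/3) + (sqrt(214) + 16)^(1/3))/8) - 2*b^3/27 + b^2/5 - 7*b/15


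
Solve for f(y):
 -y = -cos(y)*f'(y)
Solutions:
 f(y) = C1 + Integral(y/cos(y), y)


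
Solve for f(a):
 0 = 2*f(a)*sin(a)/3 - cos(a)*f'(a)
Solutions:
 f(a) = C1/cos(a)^(2/3)


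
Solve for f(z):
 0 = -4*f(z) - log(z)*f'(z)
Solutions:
 f(z) = C1*exp(-4*li(z))


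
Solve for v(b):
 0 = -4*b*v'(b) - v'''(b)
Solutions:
 v(b) = C1 + Integral(C2*airyai(-2^(2/3)*b) + C3*airybi(-2^(2/3)*b), b)


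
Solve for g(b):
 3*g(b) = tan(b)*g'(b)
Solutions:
 g(b) = C1*sin(b)^3


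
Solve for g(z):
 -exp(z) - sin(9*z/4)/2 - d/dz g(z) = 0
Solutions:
 g(z) = C1 - exp(z) + 2*cos(9*z/4)/9


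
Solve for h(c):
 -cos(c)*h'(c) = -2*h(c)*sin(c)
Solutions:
 h(c) = C1/cos(c)^2


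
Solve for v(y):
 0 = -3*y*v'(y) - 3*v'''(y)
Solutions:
 v(y) = C1 + Integral(C2*airyai(-y) + C3*airybi(-y), y)


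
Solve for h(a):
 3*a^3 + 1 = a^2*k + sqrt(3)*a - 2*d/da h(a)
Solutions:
 h(a) = C1 - 3*a^4/8 + a^3*k/6 + sqrt(3)*a^2/4 - a/2


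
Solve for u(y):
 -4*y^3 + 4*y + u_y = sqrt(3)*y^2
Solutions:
 u(y) = C1 + y^4 + sqrt(3)*y^3/3 - 2*y^2


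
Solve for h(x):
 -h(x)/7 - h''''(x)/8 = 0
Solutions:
 h(x) = (C1*sin(2^(1/4)*7^(3/4)*x/7) + C2*cos(2^(1/4)*7^(3/4)*x/7))*exp(-2^(1/4)*7^(3/4)*x/7) + (C3*sin(2^(1/4)*7^(3/4)*x/7) + C4*cos(2^(1/4)*7^(3/4)*x/7))*exp(2^(1/4)*7^(3/4)*x/7)


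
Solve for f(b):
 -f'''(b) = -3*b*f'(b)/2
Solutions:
 f(b) = C1 + Integral(C2*airyai(2^(2/3)*3^(1/3)*b/2) + C3*airybi(2^(2/3)*3^(1/3)*b/2), b)


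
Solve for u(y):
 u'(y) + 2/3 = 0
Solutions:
 u(y) = C1 - 2*y/3


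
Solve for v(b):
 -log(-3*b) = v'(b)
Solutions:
 v(b) = C1 - b*log(-b) + b*(1 - log(3))


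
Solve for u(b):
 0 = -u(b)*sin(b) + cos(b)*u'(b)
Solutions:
 u(b) = C1/cos(b)


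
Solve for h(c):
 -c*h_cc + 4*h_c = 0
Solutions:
 h(c) = C1 + C2*c^5


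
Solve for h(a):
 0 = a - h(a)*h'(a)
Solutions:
 h(a) = -sqrt(C1 + a^2)
 h(a) = sqrt(C1 + a^2)


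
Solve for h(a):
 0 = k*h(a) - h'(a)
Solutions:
 h(a) = C1*exp(a*k)


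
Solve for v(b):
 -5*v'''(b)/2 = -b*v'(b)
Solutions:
 v(b) = C1 + Integral(C2*airyai(2^(1/3)*5^(2/3)*b/5) + C3*airybi(2^(1/3)*5^(2/3)*b/5), b)


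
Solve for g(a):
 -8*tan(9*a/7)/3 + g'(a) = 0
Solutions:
 g(a) = C1 - 56*log(cos(9*a/7))/27


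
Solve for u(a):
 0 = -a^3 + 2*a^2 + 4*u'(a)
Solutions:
 u(a) = C1 + a^4/16 - a^3/6


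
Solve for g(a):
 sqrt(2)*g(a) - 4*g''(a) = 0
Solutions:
 g(a) = C1*exp(-2^(1/4)*a/2) + C2*exp(2^(1/4)*a/2)


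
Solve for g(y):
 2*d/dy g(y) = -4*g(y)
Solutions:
 g(y) = C1*exp(-2*y)


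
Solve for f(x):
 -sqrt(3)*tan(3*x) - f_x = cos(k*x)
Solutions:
 f(x) = C1 - Piecewise((sin(k*x)/k, Ne(k, 0)), (x, True)) + sqrt(3)*log(cos(3*x))/3


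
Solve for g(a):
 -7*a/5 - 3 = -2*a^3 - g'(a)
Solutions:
 g(a) = C1 - a^4/2 + 7*a^2/10 + 3*a


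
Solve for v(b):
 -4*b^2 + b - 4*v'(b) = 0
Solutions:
 v(b) = C1 - b^3/3 + b^2/8


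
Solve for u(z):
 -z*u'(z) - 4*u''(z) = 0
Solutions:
 u(z) = C1 + C2*erf(sqrt(2)*z/4)


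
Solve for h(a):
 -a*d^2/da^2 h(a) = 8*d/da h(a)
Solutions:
 h(a) = C1 + C2/a^7


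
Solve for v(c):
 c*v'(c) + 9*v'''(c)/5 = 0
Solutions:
 v(c) = C1 + Integral(C2*airyai(-15^(1/3)*c/3) + C3*airybi(-15^(1/3)*c/3), c)


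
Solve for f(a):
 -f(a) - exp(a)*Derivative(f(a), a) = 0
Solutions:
 f(a) = C1*exp(exp(-a))


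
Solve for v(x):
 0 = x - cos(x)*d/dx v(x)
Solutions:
 v(x) = C1 + Integral(x/cos(x), x)


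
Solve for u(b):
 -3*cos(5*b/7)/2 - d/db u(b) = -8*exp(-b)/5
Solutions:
 u(b) = C1 - 21*sin(5*b/7)/10 - 8*exp(-b)/5


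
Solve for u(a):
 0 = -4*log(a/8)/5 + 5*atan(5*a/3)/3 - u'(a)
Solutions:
 u(a) = C1 - 4*a*log(a)/5 + 5*a*atan(5*a/3)/3 + 4*a/5 + 12*a*log(2)/5 - log(25*a^2 + 9)/2


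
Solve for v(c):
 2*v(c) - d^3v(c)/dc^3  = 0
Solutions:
 v(c) = C3*exp(2^(1/3)*c) + (C1*sin(2^(1/3)*sqrt(3)*c/2) + C2*cos(2^(1/3)*sqrt(3)*c/2))*exp(-2^(1/3)*c/2)


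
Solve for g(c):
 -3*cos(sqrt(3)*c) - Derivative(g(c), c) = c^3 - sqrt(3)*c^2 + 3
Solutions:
 g(c) = C1 - c^4/4 + sqrt(3)*c^3/3 - 3*c - sqrt(3)*sin(sqrt(3)*c)


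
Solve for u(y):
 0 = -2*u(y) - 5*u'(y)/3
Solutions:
 u(y) = C1*exp(-6*y/5)


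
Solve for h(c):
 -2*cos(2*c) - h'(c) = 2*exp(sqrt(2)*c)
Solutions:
 h(c) = C1 - sqrt(2)*exp(sqrt(2)*c) - sin(2*c)


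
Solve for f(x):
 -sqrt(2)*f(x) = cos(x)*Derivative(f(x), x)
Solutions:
 f(x) = C1*(sin(x) - 1)^(sqrt(2)/2)/(sin(x) + 1)^(sqrt(2)/2)


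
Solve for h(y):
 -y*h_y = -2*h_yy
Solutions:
 h(y) = C1 + C2*erfi(y/2)


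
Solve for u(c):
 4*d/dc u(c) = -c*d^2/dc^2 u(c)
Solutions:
 u(c) = C1 + C2/c^3


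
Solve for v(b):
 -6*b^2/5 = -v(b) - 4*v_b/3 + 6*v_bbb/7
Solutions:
 v(b) = C1*exp(-42^(1/3)*b*(4*42^(1/3)/(sqrt(3873) + 81)^(1/3) + (sqrt(3873) + 81)^(1/3))/36)*sin(14^(1/3)*3^(1/6)*b*(-3^(2/3)*(sqrt(3873) + 81)^(1/3) + 12*14^(1/3)/(sqrt(3873) + 81)^(1/3))/36) + C2*exp(-42^(1/3)*b*(4*42^(1/3)/(sqrt(3873) + 81)^(1/3) + (sqrt(3873) + 81)^(1/3))/36)*cos(14^(1/3)*3^(1/6)*b*(-3^(2/3)*(sqrt(3873) + 81)^(1/3) + 12*14^(1/3)/(sqrt(3873) + 81)^(1/3))/36) + C3*exp(42^(1/3)*b*(4*42^(1/3)/(sqrt(3873) + 81)^(1/3) + (sqrt(3873) + 81)^(1/3))/18) + 6*b^2/5 - 16*b/5 + 64/15


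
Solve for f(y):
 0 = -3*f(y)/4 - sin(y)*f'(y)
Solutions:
 f(y) = C1*(cos(y) + 1)^(3/8)/(cos(y) - 1)^(3/8)


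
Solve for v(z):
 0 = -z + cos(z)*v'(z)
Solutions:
 v(z) = C1 + Integral(z/cos(z), z)


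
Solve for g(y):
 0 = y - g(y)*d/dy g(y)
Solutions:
 g(y) = -sqrt(C1 + y^2)
 g(y) = sqrt(C1 + y^2)


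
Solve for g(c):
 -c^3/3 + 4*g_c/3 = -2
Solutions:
 g(c) = C1 + c^4/16 - 3*c/2


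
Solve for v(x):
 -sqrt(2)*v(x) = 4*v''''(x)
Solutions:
 v(x) = (C1*sin(2^(1/8)*x/2) + C2*cos(2^(1/8)*x/2))*exp(-2^(1/8)*x/2) + (C3*sin(2^(1/8)*x/2) + C4*cos(2^(1/8)*x/2))*exp(2^(1/8)*x/2)


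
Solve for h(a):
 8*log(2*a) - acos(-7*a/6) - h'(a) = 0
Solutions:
 h(a) = C1 + 8*a*log(a) - a*acos(-7*a/6) - 8*a + 8*a*log(2) - sqrt(36 - 49*a^2)/7


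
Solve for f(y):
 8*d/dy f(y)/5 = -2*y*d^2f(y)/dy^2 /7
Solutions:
 f(y) = C1 + C2/y^(23/5)


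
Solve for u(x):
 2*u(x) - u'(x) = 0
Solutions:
 u(x) = C1*exp(2*x)


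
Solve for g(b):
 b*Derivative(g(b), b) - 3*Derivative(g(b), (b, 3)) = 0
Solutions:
 g(b) = C1 + Integral(C2*airyai(3^(2/3)*b/3) + C3*airybi(3^(2/3)*b/3), b)


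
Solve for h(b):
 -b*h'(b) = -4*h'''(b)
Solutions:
 h(b) = C1 + Integral(C2*airyai(2^(1/3)*b/2) + C3*airybi(2^(1/3)*b/2), b)


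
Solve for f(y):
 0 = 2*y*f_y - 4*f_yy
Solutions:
 f(y) = C1 + C2*erfi(y/2)


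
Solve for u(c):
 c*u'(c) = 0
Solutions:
 u(c) = C1


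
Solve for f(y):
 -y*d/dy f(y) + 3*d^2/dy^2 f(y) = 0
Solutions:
 f(y) = C1 + C2*erfi(sqrt(6)*y/6)


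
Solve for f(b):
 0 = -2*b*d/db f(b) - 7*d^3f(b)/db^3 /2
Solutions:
 f(b) = C1 + Integral(C2*airyai(-14^(2/3)*b/7) + C3*airybi(-14^(2/3)*b/7), b)


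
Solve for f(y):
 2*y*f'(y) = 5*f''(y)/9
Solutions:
 f(y) = C1 + C2*erfi(3*sqrt(5)*y/5)


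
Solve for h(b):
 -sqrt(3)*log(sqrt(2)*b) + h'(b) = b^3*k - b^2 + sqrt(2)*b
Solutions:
 h(b) = C1 + b^4*k/4 - b^3/3 + sqrt(2)*b^2/2 + sqrt(3)*b*log(b) - sqrt(3)*b + sqrt(3)*b*log(2)/2


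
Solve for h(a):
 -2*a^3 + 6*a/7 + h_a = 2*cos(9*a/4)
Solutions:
 h(a) = C1 + a^4/2 - 3*a^2/7 + 8*sin(9*a/4)/9


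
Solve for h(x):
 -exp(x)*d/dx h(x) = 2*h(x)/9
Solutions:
 h(x) = C1*exp(2*exp(-x)/9)


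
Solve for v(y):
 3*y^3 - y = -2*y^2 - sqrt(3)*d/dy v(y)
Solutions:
 v(y) = C1 - sqrt(3)*y^4/4 - 2*sqrt(3)*y^3/9 + sqrt(3)*y^2/6


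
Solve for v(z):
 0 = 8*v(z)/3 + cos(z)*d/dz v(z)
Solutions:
 v(z) = C1*(sin(z) - 1)^(4/3)/(sin(z) + 1)^(4/3)


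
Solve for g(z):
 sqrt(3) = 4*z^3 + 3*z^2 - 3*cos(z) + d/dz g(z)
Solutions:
 g(z) = C1 - z^4 - z^3 + sqrt(3)*z + 3*sin(z)


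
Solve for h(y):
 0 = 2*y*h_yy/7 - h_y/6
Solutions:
 h(y) = C1 + C2*y^(19/12)


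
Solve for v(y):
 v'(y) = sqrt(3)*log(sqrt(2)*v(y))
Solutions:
 -2*sqrt(3)*Integral(1/(2*log(_y) + log(2)), (_y, v(y)))/3 = C1 - y


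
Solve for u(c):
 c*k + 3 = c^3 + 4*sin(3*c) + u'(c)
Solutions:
 u(c) = C1 - c^4/4 + c^2*k/2 + 3*c + 4*cos(3*c)/3


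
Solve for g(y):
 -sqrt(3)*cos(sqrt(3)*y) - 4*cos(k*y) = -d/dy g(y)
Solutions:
 g(y) = C1 + sin(sqrt(3)*y) + 4*sin(k*y)/k


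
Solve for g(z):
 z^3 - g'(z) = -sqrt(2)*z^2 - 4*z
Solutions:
 g(z) = C1 + z^4/4 + sqrt(2)*z^3/3 + 2*z^2


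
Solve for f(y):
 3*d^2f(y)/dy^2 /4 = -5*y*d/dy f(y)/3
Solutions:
 f(y) = C1 + C2*erf(sqrt(10)*y/3)


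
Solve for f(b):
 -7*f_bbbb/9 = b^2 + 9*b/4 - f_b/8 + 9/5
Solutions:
 f(b) = C1 + C4*exp(21^(2/3)*b/14) + 8*b^3/3 + 9*b^2 + 72*b/5 + (C2*sin(3*3^(1/6)*7^(2/3)*b/28) + C3*cos(3*3^(1/6)*7^(2/3)*b/28))*exp(-21^(2/3)*b/28)


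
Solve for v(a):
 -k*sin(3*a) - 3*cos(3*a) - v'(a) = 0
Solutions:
 v(a) = C1 + k*cos(3*a)/3 - sin(3*a)


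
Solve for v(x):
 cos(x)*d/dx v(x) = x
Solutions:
 v(x) = C1 + Integral(x/cos(x), x)


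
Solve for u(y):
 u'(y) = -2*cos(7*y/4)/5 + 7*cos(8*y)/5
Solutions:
 u(y) = C1 - 8*sin(7*y/4)/35 + 7*sin(8*y)/40


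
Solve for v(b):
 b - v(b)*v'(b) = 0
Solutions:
 v(b) = -sqrt(C1 + b^2)
 v(b) = sqrt(C1 + b^2)


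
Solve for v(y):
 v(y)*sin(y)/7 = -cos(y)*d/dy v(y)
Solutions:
 v(y) = C1*cos(y)^(1/7)


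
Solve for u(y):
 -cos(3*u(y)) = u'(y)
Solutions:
 u(y) = -asin((C1 + exp(6*y))/(C1 - exp(6*y)))/3 + pi/3
 u(y) = asin((C1 + exp(6*y))/(C1 - exp(6*y)))/3


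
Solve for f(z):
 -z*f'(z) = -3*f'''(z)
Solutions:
 f(z) = C1 + Integral(C2*airyai(3^(2/3)*z/3) + C3*airybi(3^(2/3)*z/3), z)


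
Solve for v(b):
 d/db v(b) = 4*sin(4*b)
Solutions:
 v(b) = C1 - cos(4*b)


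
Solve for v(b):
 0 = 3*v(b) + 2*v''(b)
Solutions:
 v(b) = C1*sin(sqrt(6)*b/2) + C2*cos(sqrt(6)*b/2)


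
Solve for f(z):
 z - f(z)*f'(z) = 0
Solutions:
 f(z) = -sqrt(C1 + z^2)
 f(z) = sqrt(C1 + z^2)


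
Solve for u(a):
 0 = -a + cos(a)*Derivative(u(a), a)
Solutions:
 u(a) = C1 + Integral(a/cos(a), a)


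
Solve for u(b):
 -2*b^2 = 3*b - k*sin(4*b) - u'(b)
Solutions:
 u(b) = C1 + 2*b^3/3 + 3*b^2/2 + k*cos(4*b)/4


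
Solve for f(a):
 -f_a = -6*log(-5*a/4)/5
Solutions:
 f(a) = C1 + 6*a*log(-a)/5 + 6*a*(-2*log(2) - 1 + log(5))/5


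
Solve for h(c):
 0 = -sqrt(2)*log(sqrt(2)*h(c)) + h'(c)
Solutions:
 -sqrt(2)*Integral(1/(2*log(_y) + log(2)), (_y, h(c))) = C1 - c


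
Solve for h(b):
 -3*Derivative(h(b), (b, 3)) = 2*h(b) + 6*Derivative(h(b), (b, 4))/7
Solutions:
 h(b) = C1*exp(b*(-21 + sqrt(3)*sqrt(128*7^(2/3)/(sqrt(165809) + 441)^(1/3) + 8*7^(1/3)*(sqrt(165809) + 441)^(1/3) + 147))/24)*sin(sqrt(6)*b*sqrt(-147 + 64*7^(2/3)/(sqrt(165809) + 441)^(1/3) + 4*7^(1/3)*(sqrt(165809) + 441)^(1/3) + 1029*sqrt(3)/sqrt(128*7^(2/3)/(sqrt(165809) + 441)^(1/3) + 8*7^(1/3)*(sqrt(165809) + 441)^(1/3) + 147))/24) + C2*exp(b*(-21 + sqrt(3)*sqrt(128*7^(2/3)/(sqrt(165809) + 441)^(1/3) + 8*7^(1/3)*(sqrt(165809) + 441)^(1/3) + 147))/24)*cos(sqrt(6)*b*sqrt(-147 + 64*7^(2/3)/(sqrt(165809) + 441)^(1/3) + 4*7^(1/3)*(sqrt(165809) + 441)^(1/3) + 1029*sqrt(3)/sqrt(128*7^(2/3)/(sqrt(165809) + 441)^(1/3) + 8*7^(1/3)*(sqrt(165809) + 441)^(1/3) + 147))/24) + C3*exp(-b*(21 + sqrt(6)*sqrt(-4*7^(1/3)*(sqrt(165809) + 441)^(1/3) - 64*7^(2/3)/(sqrt(165809) + 441)^(1/3) + 1029*sqrt(3)/sqrt(128*7^(2/3)/(sqrt(165809) + 441)^(1/3) + 8*7^(1/3)*(sqrt(165809) + 441)^(1/3) + 147) + 147) + sqrt(3)*sqrt(128*7^(2/3)/(sqrt(165809) + 441)^(1/3) + 8*7^(1/3)*(sqrt(165809) + 441)^(1/3) + 147))/24) + C4*exp(b*(-sqrt(3)*sqrt(128*7^(2/3)/(sqrt(165809) + 441)^(1/3) + 8*7^(1/3)*(sqrt(165809) + 441)^(1/3) + 147) - 21 + sqrt(6)*sqrt(-4*7^(1/3)*(sqrt(165809) + 441)^(1/3) - 64*7^(2/3)/(sqrt(165809) + 441)^(1/3) + 1029*sqrt(3)/sqrt(128*7^(2/3)/(sqrt(165809) + 441)^(1/3) + 8*7^(1/3)*(sqrt(165809) + 441)^(1/3) + 147) + 147))/24)


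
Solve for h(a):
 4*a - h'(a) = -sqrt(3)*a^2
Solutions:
 h(a) = C1 + sqrt(3)*a^3/3 + 2*a^2


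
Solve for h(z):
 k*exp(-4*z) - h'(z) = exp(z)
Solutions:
 h(z) = C1 - k*exp(-4*z)/4 - exp(z)


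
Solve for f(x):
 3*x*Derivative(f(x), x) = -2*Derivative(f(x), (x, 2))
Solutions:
 f(x) = C1 + C2*erf(sqrt(3)*x/2)


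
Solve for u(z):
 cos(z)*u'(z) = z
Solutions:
 u(z) = C1 + Integral(z/cos(z), z)


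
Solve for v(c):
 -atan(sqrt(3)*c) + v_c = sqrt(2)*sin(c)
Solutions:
 v(c) = C1 + c*atan(sqrt(3)*c) - sqrt(3)*log(3*c^2 + 1)/6 - sqrt(2)*cos(c)


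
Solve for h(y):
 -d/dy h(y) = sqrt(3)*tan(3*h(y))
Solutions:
 h(y) = -asin(C1*exp(-3*sqrt(3)*y))/3 + pi/3
 h(y) = asin(C1*exp(-3*sqrt(3)*y))/3


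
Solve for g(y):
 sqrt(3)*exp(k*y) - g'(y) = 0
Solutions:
 g(y) = C1 + sqrt(3)*exp(k*y)/k


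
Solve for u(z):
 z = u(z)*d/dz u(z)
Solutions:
 u(z) = -sqrt(C1 + z^2)
 u(z) = sqrt(C1 + z^2)


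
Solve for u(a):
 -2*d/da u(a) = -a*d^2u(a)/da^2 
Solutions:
 u(a) = C1 + C2*a^3


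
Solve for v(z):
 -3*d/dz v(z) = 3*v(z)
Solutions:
 v(z) = C1*exp(-z)


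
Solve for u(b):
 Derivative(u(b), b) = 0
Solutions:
 u(b) = C1


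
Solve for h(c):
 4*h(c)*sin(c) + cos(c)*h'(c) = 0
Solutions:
 h(c) = C1*cos(c)^4


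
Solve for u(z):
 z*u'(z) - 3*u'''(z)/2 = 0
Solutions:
 u(z) = C1 + Integral(C2*airyai(2^(1/3)*3^(2/3)*z/3) + C3*airybi(2^(1/3)*3^(2/3)*z/3), z)


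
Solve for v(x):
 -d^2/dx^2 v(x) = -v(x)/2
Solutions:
 v(x) = C1*exp(-sqrt(2)*x/2) + C2*exp(sqrt(2)*x/2)


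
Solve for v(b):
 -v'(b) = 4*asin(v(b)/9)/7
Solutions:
 Integral(1/asin(_y/9), (_y, v(b))) = C1 - 4*b/7


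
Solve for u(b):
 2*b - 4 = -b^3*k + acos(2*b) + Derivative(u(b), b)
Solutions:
 u(b) = C1 + b^4*k/4 + b^2 - b*acos(2*b) - 4*b + sqrt(1 - 4*b^2)/2


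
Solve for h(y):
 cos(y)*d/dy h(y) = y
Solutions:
 h(y) = C1 + Integral(y/cos(y), y)


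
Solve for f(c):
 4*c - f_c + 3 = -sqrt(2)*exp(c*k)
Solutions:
 f(c) = C1 + 2*c^2 + 3*c + sqrt(2)*exp(c*k)/k


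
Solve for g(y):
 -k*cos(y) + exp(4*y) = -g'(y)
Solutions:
 g(y) = C1 + k*sin(y) - exp(4*y)/4


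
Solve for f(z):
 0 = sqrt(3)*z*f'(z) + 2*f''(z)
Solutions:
 f(z) = C1 + C2*erf(3^(1/4)*z/2)


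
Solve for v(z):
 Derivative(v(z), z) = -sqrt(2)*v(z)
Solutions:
 v(z) = C1*exp(-sqrt(2)*z)


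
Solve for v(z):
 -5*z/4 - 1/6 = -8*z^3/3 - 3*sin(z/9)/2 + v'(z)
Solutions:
 v(z) = C1 + 2*z^4/3 - 5*z^2/8 - z/6 - 27*cos(z/9)/2


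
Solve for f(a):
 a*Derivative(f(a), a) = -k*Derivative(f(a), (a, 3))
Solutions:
 f(a) = C1 + Integral(C2*airyai(a*(-1/k)^(1/3)) + C3*airybi(a*(-1/k)^(1/3)), a)


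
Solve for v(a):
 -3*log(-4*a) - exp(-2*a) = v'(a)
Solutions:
 v(a) = C1 - 3*a*log(-a) + 3*a*(1 - 2*log(2)) + exp(-2*a)/2


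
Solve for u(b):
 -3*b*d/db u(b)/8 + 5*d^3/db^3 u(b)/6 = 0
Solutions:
 u(b) = C1 + Integral(C2*airyai(3^(2/3)*50^(1/3)*b/10) + C3*airybi(3^(2/3)*50^(1/3)*b/10), b)


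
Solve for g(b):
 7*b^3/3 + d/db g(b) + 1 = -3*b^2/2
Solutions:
 g(b) = C1 - 7*b^4/12 - b^3/2 - b


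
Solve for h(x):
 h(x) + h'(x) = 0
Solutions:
 h(x) = C1*exp(-x)


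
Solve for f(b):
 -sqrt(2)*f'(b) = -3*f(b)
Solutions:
 f(b) = C1*exp(3*sqrt(2)*b/2)


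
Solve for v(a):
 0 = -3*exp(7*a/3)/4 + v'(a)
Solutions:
 v(a) = C1 + 9*exp(7*a/3)/28


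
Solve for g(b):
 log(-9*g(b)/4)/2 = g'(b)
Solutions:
 -2*Integral(1/(log(-_y) - 2*log(2) + 2*log(3)), (_y, g(b))) = C1 - b


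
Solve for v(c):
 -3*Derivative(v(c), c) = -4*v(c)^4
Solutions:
 v(c) = (-1/(C1 + 4*c))^(1/3)
 v(c) = (-1/(C1 + 4*c))^(1/3)*(-1 - sqrt(3)*I)/2
 v(c) = (-1/(C1 + 4*c))^(1/3)*(-1 + sqrt(3)*I)/2


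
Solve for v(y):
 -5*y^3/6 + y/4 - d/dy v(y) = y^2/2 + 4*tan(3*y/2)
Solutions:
 v(y) = C1 - 5*y^4/24 - y^3/6 + y^2/8 + 8*log(cos(3*y/2))/3


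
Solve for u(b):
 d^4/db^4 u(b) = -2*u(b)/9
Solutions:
 u(b) = (C1*sin(2^(3/4)*sqrt(3)*b/6) + C2*cos(2^(3/4)*sqrt(3)*b/6))*exp(-2^(3/4)*sqrt(3)*b/6) + (C3*sin(2^(3/4)*sqrt(3)*b/6) + C4*cos(2^(3/4)*sqrt(3)*b/6))*exp(2^(3/4)*sqrt(3)*b/6)


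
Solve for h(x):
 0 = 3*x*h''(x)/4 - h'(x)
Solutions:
 h(x) = C1 + C2*x^(7/3)


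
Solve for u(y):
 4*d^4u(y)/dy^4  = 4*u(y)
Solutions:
 u(y) = C1*exp(-y) + C2*exp(y) + C3*sin(y) + C4*cos(y)


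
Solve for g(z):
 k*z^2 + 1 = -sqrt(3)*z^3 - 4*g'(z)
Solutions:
 g(z) = C1 - k*z^3/12 - sqrt(3)*z^4/16 - z/4


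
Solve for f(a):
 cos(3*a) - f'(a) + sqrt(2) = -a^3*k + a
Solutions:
 f(a) = C1 + a^4*k/4 - a^2/2 + sqrt(2)*a + sin(3*a)/3


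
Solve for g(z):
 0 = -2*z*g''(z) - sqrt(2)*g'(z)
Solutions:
 g(z) = C1 + C2*z^(1 - sqrt(2)/2)


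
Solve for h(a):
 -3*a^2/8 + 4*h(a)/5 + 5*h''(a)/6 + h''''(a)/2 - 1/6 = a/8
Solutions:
 h(a) = 15*a^2/32 + 5*a/32 + (C1*sin(10^(3/4)*a*cos(atan(sqrt(815)/25)/2)/5) + C2*cos(10^(3/4)*a*cos(atan(sqrt(815)/25)/2)/5))*exp(-10^(3/4)*a*sin(atan(sqrt(815)/25)/2)/5) + (C3*sin(10^(3/4)*a*cos(atan(sqrt(815)/25)/2)/5) + C4*cos(10^(3/4)*a*cos(atan(sqrt(815)/25)/2)/5))*exp(10^(3/4)*a*sin(atan(sqrt(815)/25)/2)/5) - 295/384


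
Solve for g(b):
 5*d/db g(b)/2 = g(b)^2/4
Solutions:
 g(b) = -10/(C1 + b)


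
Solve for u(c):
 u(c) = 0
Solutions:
 u(c) = 0


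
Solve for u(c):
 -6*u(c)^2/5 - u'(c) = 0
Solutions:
 u(c) = 5/(C1 + 6*c)


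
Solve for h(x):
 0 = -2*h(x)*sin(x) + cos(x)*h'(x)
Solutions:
 h(x) = C1/cos(x)^2


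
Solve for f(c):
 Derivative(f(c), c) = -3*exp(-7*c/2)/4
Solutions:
 f(c) = C1 + 3*exp(-7*c/2)/14


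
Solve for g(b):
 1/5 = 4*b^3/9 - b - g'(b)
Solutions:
 g(b) = C1 + b^4/9 - b^2/2 - b/5


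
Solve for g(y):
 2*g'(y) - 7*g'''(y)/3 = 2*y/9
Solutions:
 g(y) = C1 + C2*exp(-sqrt(42)*y/7) + C3*exp(sqrt(42)*y/7) + y^2/18


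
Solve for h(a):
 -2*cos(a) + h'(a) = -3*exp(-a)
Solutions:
 h(a) = C1 + 2*sin(a) + 3*exp(-a)


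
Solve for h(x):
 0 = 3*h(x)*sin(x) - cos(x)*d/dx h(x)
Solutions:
 h(x) = C1/cos(x)^3


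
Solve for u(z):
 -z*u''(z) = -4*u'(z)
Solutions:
 u(z) = C1 + C2*z^5


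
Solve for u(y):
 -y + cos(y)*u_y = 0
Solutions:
 u(y) = C1 + Integral(y/cos(y), y)


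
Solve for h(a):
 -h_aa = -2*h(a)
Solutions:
 h(a) = C1*exp(-sqrt(2)*a) + C2*exp(sqrt(2)*a)


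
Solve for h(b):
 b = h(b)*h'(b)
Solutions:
 h(b) = -sqrt(C1 + b^2)
 h(b) = sqrt(C1 + b^2)


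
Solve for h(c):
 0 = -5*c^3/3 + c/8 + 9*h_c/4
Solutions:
 h(c) = C1 + 5*c^4/27 - c^2/36


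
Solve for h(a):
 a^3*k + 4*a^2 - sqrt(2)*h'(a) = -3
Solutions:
 h(a) = C1 + sqrt(2)*a^4*k/8 + 2*sqrt(2)*a^3/3 + 3*sqrt(2)*a/2


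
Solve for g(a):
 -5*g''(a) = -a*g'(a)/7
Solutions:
 g(a) = C1 + C2*erfi(sqrt(70)*a/70)


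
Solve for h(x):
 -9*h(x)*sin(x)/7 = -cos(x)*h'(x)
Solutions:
 h(x) = C1/cos(x)^(9/7)


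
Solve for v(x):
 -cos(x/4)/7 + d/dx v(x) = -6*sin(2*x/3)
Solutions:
 v(x) = C1 + 4*sin(x/4)/7 + 9*cos(2*x/3)


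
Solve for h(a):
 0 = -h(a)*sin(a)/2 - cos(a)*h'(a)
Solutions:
 h(a) = C1*sqrt(cos(a))


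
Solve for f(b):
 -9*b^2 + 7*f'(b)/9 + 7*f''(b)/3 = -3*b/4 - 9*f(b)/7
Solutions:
 f(b) = 7*b^2 - 2933*b/324 + (C1*sin(sqrt(923)*b/42) + C2*cos(sqrt(923)*b/42))*exp(-b/6) - 523075/26244


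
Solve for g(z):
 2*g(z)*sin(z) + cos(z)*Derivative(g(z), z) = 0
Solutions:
 g(z) = C1*cos(z)^2


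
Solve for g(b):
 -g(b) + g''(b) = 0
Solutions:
 g(b) = C1*exp(-b) + C2*exp(b)


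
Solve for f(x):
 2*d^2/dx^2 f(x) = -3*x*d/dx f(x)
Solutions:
 f(x) = C1 + C2*erf(sqrt(3)*x/2)


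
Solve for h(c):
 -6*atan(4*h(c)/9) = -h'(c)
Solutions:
 Integral(1/atan(4*_y/9), (_y, h(c))) = C1 + 6*c


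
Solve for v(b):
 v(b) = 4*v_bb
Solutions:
 v(b) = C1*exp(-b/2) + C2*exp(b/2)


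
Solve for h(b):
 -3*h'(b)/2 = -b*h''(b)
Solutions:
 h(b) = C1 + C2*b^(5/2)


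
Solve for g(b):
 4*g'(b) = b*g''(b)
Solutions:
 g(b) = C1 + C2*b^5


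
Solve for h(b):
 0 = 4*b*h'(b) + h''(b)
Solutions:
 h(b) = C1 + C2*erf(sqrt(2)*b)


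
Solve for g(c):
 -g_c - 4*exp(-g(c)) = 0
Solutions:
 g(c) = log(C1 - 4*c)


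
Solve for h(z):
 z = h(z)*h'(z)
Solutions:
 h(z) = -sqrt(C1 + z^2)
 h(z) = sqrt(C1 + z^2)


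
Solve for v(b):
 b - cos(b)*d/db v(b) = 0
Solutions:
 v(b) = C1 + Integral(b/cos(b), b)


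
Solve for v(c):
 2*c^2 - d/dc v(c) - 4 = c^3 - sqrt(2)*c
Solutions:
 v(c) = C1 - c^4/4 + 2*c^3/3 + sqrt(2)*c^2/2 - 4*c


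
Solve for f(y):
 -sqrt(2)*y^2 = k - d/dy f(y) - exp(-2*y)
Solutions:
 f(y) = C1 + k*y + sqrt(2)*y^3/3 + exp(-2*y)/2


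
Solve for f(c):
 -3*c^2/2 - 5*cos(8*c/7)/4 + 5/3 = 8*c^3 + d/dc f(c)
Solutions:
 f(c) = C1 - 2*c^4 - c^3/2 + 5*c/3 - 35*sin(8*c/7)/32


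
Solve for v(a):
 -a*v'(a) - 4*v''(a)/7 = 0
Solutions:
 v(a) = C1 + C2*erf(sqrt(14)*a/4)


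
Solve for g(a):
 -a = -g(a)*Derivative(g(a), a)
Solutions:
 g(a) = -sqrt(C1 + a^2)
 g(a) = sqrt(C1 + a^2)


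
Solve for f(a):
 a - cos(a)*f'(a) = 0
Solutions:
 f(a) = C1 + Integral(a/cos(a), a)


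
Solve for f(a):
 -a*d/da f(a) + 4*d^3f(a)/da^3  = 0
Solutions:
 f(a) = C1 + Integral(C2*airyai(2^(1/3)*a/2) + C3*airybi(2^(1/3)*a/2), a)


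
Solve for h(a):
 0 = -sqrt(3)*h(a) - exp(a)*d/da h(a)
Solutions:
 h(a) = C1*exp(sqrt(3)*exp(-a))


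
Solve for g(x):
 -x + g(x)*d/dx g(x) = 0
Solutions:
 g(x) = -sqrt(C1 + x^2)
 g(x) = sqrt(C1 + x^2)


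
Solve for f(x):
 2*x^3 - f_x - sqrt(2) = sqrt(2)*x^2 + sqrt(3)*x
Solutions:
 f(x) = C1 + x^4/2 - sqrt(2)*x^3/3 - sqrt(3)*x^2/2 - sqrt(2)*x


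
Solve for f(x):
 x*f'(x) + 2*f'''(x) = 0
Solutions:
 f(x) = C1 + Integral(C2*airyai(-2^(2/3)*x/2) + C3*airybi(-2^(2/3)*x/2), x)


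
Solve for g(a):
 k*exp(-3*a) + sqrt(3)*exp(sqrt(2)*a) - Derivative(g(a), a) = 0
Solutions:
 g(a) = C1 - k*exp(-3*a)/3 + sqrt(6)*exp(sqrt(2)*a)/2


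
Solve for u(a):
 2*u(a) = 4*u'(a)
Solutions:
 u(a) = C1*exp(a/2)


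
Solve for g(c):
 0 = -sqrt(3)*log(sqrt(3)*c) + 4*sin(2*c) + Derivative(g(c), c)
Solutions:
 g(c) = C1 + sqrt(3)*c*(log(c) - 1) + sqrt(3)*c*log(3)/2 + 2*cos(2*c)


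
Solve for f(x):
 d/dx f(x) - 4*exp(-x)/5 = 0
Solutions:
 f(x) = C1 - 4*exp(-x)/5


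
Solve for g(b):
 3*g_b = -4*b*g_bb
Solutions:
 g(b) = C1 + C2*b^(1/4)


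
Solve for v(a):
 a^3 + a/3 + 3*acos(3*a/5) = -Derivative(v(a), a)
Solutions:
 v(a) = C1 - a^4/4 - a^2/6 - 3*a*acos(3*a/5) + sqrt(25 - 9*a^2)


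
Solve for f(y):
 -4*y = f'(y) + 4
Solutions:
 f(y) = C1 - 2*y^2 - 4*y


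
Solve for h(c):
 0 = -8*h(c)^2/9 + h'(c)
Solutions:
 h(c) = -9/(C1 + 8*c)


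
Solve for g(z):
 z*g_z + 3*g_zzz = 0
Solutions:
 g(z) = C1 + Integral(C2*airyai(-3^(2/3)*z/3) + C3*airybi(-3^(2/3)*z/3), z)


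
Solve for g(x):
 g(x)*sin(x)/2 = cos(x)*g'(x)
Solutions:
 g(x) = C1/sqrt(cos(x))


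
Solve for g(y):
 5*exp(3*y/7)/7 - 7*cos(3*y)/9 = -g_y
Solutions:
 g(y) = C1 - 5*exp(3*y/7)/3 + 7*sin(3*y)/27


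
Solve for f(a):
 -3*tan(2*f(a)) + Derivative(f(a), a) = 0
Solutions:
 f(a) = -asin(C1*exp(6*a))/2 + pi/2
 f(a) = asin(C1*exp(6*a))/2


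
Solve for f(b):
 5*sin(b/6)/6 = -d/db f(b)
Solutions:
 f(b) = C1 + 5*cos(b/6)


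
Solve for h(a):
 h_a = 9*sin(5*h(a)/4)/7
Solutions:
 -9*a/7 + 2*log(cos(5*h(a)/4) - 1)/5 - 2*log(cos(5*h(a)/4) + 1)/5 = C1


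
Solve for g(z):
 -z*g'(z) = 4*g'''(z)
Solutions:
 g(z) = C1 + Integral(C2*airyai(-2^(1/3)*z/2) + C3*airybi(-2^(1/3)*z/2), z)


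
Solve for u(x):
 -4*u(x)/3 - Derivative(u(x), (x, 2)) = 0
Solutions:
 u(x) = C1*sin(2*sqrt(3)*x/3) + C2*cos(2*sqrt(3)*x/3)


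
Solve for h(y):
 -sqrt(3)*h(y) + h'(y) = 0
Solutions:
 h(y) = C1*exp(sqrt(3)*y)


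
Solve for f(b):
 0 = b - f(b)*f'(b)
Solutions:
 f(b) = -sqrt(C1 + b^2)
 f(b) = sqrt(C1 + b^2)


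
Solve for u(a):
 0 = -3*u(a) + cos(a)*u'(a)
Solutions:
 u(a) = C1*(sin(a) + 1)^(3/2)/(sin(a) - 1)^(3/2)


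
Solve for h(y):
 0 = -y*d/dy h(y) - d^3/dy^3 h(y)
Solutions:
 h(y) = C1 + Integral(C2*airyai(-y) + C3*airybi(-y), y)


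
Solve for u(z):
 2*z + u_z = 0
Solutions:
 u(z) = C1 - z^2


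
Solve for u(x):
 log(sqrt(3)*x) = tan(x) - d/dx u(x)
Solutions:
 u(x) = C1 - x*log(x) - x*log(3)/2 + x - log(cos(x))


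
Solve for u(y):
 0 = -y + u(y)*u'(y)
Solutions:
 u(y) = -sqrt(C1 + y^2)
 u(y) = sqrt(C1 + y^2)


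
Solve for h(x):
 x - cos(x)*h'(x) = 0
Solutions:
 h(x) = C1 + Integral(x/cos(x), x)


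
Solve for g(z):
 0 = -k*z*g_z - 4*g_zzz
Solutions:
 g(z) = C1 + Integral(C2*airyai(2^(1/3)*z*(-k)^(1/3)/2) + C3*airybi(2^(1/3)*z*(-k)^(1/3)/2), z)


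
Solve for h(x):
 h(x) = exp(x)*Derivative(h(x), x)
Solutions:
 h(x) = C1*exp(-exp(-x))


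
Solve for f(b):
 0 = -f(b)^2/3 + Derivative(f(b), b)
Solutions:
 f(b) = -3/(C1 + b)


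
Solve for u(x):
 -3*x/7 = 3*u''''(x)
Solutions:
 u(x) = C1 + C2*x + C3*x^2 + C4*x^3 - x^5/840


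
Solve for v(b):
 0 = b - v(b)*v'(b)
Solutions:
 v(b) = -sqrt(C1 + b^2)
 v(b) = sqrt(C1 + b^2)


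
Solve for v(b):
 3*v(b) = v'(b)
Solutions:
 v(b) = C1*exp(3*b)


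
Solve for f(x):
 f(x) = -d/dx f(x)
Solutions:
 f(x) = C1*exp(-x)


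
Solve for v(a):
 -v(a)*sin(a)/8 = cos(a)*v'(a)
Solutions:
 v(a) = C1*cos(a)^(1/8)


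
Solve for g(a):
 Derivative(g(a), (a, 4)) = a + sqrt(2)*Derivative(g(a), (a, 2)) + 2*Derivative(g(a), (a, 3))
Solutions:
 g(a) = C1 + C2*a + C3*exp(a*(1 - sqrt(1 + sqrt(2)))) + C4*exp(a*(1 + sqrt(1 + sqrt(2)))) - sqrt(2)*a^3/12 + a^2/2


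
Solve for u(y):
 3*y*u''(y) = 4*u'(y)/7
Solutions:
 u(y) = C1 + C2*y^(25/21)


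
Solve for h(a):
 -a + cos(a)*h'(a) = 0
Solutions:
 h(a) = C1 + Integral(a/cos(a), a)


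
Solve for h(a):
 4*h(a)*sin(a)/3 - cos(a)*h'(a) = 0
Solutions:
 h(a) = C1/cos(a)^(4/3)


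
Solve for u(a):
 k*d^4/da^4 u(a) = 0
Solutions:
 u(a) = C1 + C2*a + C3*a^2 + C4*a^3


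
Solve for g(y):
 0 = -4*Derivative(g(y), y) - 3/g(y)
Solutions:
 g(y) = -sqrt(C1 - 6*y)/2
 g(y) = sqrt(C1 - 6*y)/2


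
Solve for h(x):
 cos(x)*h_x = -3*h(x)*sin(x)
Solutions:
 h(x) = C1*cos(x)^3


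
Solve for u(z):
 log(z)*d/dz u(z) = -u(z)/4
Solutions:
 u(z) = C1*exp(-li(z)/4)


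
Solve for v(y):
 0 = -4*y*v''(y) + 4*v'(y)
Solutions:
 v(y) = C1 + C2*y^2


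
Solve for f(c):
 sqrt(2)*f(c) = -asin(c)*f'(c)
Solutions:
 f(c) = C1*exp(-sqrt(2)*Integral(1/asin(c), c))


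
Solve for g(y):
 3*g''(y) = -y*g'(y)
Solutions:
 g(y) = C1 + C2*erf(sqrt(6)*y/6)


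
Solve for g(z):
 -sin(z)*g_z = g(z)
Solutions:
 g(z) = C1*sqrt(cos(z) + 1)/sqrt(cos(z) - 1)


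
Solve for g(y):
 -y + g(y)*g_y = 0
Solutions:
 g(y) = -sqrt(C1 + y^2)
 g(y) = sqrt(C1 + y^2)


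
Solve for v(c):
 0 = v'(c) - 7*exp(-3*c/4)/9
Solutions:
 v(c) = C1 - 28*exp(-3*c/4)/27


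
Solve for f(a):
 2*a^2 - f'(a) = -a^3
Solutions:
 f(a) = C1 + a^4/4 + 2*a^3/3


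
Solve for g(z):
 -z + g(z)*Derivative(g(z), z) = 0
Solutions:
 g(z) = -sqrt(C1 + z^2)
 g(z) = sqrt(C1 + z^2)


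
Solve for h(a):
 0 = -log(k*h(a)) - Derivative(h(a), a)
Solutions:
 li(k*h(a))/k = C1 - a


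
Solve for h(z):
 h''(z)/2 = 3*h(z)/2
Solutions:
 h(z) = C1*exp(-sqrt(3)*z) + C2*exp(sqrt(3)*z)


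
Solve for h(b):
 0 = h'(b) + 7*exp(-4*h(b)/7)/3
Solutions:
 h(b) = 7*log(-I*(C1 - 4*b/3)^(1/4))
 h(b) = 7*log(I*(C1 - 4*b/3)^(1/4))
 h(b) = 7*log(-(C1 - 4*b/3)^(1/4))
 h(b) = 7*log(C1 - 4*b/3)/4


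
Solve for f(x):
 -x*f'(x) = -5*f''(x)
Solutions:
 f(x) = C1 + C2*erfi(sqrt(10)*x/10)


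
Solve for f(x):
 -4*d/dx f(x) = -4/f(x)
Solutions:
 f(x) = -sqrt(C1 + 2*x)
 f(x) = sqrt(C1 + 2*x)


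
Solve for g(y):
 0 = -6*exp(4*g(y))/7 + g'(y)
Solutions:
 g(y) = log(-(-1/(C1 + 24*y))^(1/4)) + log(7)/4
 g(y) = log(-1/(C1 + 24*y))/4 + log(7)/4
 g(y) = log(-I*(-1/(C1 + 24*y))^(1/4)) + log(7)/4
 g(y) = log(I*(-1/(C1 + 24*y))^(1/4)) + log(7)/4


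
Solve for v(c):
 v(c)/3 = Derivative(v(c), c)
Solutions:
 v(c) = C1*exp(c/3)


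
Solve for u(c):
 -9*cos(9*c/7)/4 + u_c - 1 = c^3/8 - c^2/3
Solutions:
 u(c) = C1 + c^4/32 - c^3/9 + c + 7*sin(9*c/7)/4


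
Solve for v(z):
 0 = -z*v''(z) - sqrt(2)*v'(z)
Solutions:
 v(z) = C1 + C2*z^(1 - sqrt(2))


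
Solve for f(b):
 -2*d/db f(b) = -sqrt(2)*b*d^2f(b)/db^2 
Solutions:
 f(b) = C1 + C2*b^(1 + sqrt(2))


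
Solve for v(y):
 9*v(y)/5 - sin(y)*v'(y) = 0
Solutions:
 v(y) = C1*(cos(y) - 1)^(9/10)/(cos(y) + 1)^(9/10)


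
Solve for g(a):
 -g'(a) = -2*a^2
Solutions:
 g(a) = C1 + 2*a^3/3


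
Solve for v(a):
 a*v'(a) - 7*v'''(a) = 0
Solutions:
 v(a) = C1 + Integral(C2*airyai(7^(2/3)*a/7) + C3*airybi(7^(2/3)*a/7), a)


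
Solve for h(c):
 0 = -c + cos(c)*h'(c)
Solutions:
 h(c) = C1 + Integral(c/cos(c), c)


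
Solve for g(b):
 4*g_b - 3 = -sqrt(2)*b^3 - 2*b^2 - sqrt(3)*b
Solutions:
 g(b) = C1 - sqrt(2)*b^4/16 - b^3/6 - sqrt(3)*b^2/8 + 3*b/4


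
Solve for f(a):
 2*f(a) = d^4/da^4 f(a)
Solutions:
 f(a) = C1*exp(-2^(1/4)*a) + C2*exp(2^(1/4)*a) + C3*sin(2^(1/4)*a) + C4*cos(2^(1/4)*a)


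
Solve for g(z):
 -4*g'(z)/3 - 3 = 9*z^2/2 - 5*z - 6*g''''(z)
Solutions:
 g(z) = C1 + C4*exp(6^(1/3)*z/3) - 9*z^3/8 + 15*z^2/8 - 9*z/4 + (C2*sin(2^(1/3)*3^(5/6)*z/6) + C3*cos(2^(1/3)*3^(5/6)*z/6))*exp(-6^(1/3)*z/6)


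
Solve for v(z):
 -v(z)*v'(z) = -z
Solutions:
 v(z) = -sqrt(C1 + z^2)
 v(z) = sqrt(C1 + z^2)


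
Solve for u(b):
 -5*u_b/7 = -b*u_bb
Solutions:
 u(b) = C1 + C2*b^(12/7)


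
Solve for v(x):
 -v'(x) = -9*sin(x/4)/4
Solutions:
 v(x) = C1 - 9*cos(x/4)


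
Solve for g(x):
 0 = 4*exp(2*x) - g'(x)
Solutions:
 g(x) = C1 + 2*exp(2*x)


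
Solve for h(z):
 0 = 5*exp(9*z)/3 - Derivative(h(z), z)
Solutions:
 h(z) = C1 + 5*exp(9*z)/27


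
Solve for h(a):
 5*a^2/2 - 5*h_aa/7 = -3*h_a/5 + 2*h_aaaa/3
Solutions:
 h(a) = C1 + C2*exp(-a*(-25*980^(1/3)/(441 + sqrt(238231))^(1/3) + 350^(1/3)*(441 + sqrt(238231))^(1/3))/140)*sin(sqrt(3)*a*(25*980^(1/3)/(441 + sqrt(238231))^(1/3) + 350^(1/3)*(441 + sqrt(238231))^(1/3))/140) + C3*exp(-a*(-25*980^(1/3)/(441 + sqrt(238231))^(1/3) + 350^(1/3)*(441 + sqrt(238231))^(1/3))/140)*cos(sqrt(3)*a*(25*980^(1/3)/(441 + sqrt(238231))^(1/3) + 350^(1/3)*(441 + sqrt(238231))^(1/3))/140) + C4*exp(a*(-25*980^(1/3)/(441 + sqrt(238231))^(1/3) + 350^(1/3)*(441 + sqrt(238231))^(1/3))/70) - 25*a^3/18 - 625*a^2/126 - 15625*a/1323


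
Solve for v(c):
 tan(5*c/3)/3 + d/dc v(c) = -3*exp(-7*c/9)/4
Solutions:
 v(c) = C1 - log(tan(5*c/3)^2 + 1)/10 + 27*exp(-7*c/9)/28


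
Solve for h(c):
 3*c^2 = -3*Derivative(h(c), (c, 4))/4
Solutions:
 h(c) = C1 + C2*c + C3*c^2 + C4*c^3 - c^6/90


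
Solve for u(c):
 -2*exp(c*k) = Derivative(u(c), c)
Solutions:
 u(c) = C1 - 2*exp(c*k)/k


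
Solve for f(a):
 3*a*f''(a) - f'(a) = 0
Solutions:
 f(a) = C1 + C2*a^(4/3)


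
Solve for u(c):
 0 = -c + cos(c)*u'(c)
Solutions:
 u(c) = C1 + Integral(c/cos(c), c)


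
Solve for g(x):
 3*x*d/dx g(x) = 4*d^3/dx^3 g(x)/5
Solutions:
 g(x) = C1 + Integral(C2*airyai(30^(1/3)*x/2) + C3*airybi(30^(1/3)*x/2), x)


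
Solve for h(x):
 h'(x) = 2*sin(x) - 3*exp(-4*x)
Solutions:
 h(x) = C1 - 2*cos(x) + 3*exp(-4*x)/4


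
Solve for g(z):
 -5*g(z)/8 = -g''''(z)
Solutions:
 g(z) = C1*exp(-10^(1/4)*z/2) + C2*exp(10^(1/4)*z/2) + C3*sin(10^(1/4)*z/2) + C4*cos(10^(1/4)*z/2)


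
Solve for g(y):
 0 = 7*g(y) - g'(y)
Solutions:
 g(y) = C1*exp(7*y)


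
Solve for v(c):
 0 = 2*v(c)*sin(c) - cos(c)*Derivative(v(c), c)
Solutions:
 v(c) = C1/cos(c)^2


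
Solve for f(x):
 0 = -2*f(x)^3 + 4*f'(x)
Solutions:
 f(x) = -sqrt(-1/(C1 + x))
 f(x) = sqrt(-1/(C1 + x))


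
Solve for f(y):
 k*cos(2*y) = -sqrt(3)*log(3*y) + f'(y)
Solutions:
 f(y) = C1 + k*sin(2*y)/2 + sqrt(3)*y*(log(y) - 1) + sqrt(3)*y*log(3)


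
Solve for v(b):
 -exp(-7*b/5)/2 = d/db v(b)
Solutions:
 v(b) = C1 + 5*exp(-7*b/5)/14


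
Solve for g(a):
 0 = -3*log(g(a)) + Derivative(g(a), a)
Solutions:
 li(g(a)) = C1 + 3*a


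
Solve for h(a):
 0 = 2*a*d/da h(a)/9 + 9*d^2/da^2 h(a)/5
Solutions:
 h(a) = C1 + C2*erf(sqrt(5)*a/9)


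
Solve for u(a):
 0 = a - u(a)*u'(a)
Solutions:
 u(a) = -sqrt(C1 + a^2)
 u(a) = sqrt(C1 + a^2)


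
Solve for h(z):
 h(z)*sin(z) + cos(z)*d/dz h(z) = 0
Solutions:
 h(z) = C1*cos(z)


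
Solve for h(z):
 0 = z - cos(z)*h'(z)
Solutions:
 h(z) = C1 + Integral(z/cos(z), z)


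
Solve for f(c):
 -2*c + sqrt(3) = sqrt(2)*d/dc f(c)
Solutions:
 f(c) = C1 - sqrt(2)*c^2/2 + sqrt(6)*c/2


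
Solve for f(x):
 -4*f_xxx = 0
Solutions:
 f(x) = C1 + C2*x + C3*x^2


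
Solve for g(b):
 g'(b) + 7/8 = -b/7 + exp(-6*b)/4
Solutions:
 g(b) = C1 - b^2/14 - 7*b/8 - exp(-6*b)/24


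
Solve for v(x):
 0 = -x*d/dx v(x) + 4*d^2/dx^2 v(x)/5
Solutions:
 v(x) = C1 + C2*erfi(sqrt(10)*x/4)


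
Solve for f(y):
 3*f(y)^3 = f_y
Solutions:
 f(y) = -sqrt(2)*sqrt(-1/(C1 + 3*y))/2
 f(y) = sqrt(2)*sqrt(-1/(C1 + 3*y))/2


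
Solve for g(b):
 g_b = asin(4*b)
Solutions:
 g(b) = C1 + b*asin(4*b) + sqrt(1 - 16*b^2)/4


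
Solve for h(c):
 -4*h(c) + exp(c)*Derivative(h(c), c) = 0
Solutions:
 h(c) = C1*exp(-4*exp(-c))


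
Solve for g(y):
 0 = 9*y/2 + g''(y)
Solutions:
 g(y) = C1 + C2*y - 3*y^3/4


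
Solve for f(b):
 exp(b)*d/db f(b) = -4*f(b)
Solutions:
 f(b) = C1*exp(4*exp(-b))


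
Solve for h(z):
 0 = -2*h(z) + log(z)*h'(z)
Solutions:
 h(z) = C1*exp(2*li(z))


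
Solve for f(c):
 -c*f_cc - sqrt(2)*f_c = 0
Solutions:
 f(c) = C1 + C2*c^(1 - sqrt(2))


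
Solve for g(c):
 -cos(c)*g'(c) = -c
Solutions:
 g(c) = C1 + Integral(c/cos(c), c)


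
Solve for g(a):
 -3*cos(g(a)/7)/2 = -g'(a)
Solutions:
 -3*a/2 - 7*log(sin(g(a)/7) - 1)/2 + 7*log(sin(g(a)/7) + 1)/2 = C1


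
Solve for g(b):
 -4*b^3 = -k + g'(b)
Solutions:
 g(b) = C1 - b^4 + b*k


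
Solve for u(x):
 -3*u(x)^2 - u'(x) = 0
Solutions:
 u(x) = 1/(C1 + 3*x)


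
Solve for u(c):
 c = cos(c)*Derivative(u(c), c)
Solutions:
 u(c) = C1 + Integral(c/cos(c), c)


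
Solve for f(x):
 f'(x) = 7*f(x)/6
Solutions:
 f(x) = C1*exp(7*x/6)


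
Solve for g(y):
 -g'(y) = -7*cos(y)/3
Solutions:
 g(y) = C1 + 7*sin(y)/3


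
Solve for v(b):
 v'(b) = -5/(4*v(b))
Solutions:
 v(b) = -sqrt(C1 - 10*b)/2
 v(b) = sqrt(C1 - 10*b)/2


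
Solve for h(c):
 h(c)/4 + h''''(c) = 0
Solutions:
 h(c) = (C1*sin(c/2) + C2*cos(c/2))*exp(-c/2) + (C3*sin(c/2) + C4*cos(c/2))*exp(c/2)


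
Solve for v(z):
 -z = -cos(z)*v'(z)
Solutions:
 v(z) = C1 + Integral(z/cos(z), z)


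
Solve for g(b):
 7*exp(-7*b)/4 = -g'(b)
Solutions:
 g(b) = C1 + exp(-7*b)/4


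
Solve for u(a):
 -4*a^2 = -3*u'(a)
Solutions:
 u(a) = C1 + 4*a^3/9


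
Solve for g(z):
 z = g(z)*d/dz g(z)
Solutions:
 g(z) = -sqrt(C1 + z^2)
 g(z) = sqrt(C1 + z^2)


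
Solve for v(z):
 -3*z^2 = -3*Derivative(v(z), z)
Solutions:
 v(z) = C1 + z^3/3


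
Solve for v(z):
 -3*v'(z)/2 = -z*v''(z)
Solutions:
 v(z) = C1 + C2*z^(5/2)


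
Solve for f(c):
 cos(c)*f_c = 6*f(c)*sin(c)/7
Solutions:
 f(c) = C1/cos(c)^(6/7)


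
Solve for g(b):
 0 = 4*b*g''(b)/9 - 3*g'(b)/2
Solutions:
 g(b) = C1 + C2*b^(35/8)


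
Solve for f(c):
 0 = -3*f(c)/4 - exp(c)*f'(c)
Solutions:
 f(c) = C1*exp(3*exp(-c)/4)


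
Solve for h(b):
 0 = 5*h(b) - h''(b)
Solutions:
 h(b) = C1*exp(-sqrt(5)*b) + C2*exp(sqrt(5)*b)
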